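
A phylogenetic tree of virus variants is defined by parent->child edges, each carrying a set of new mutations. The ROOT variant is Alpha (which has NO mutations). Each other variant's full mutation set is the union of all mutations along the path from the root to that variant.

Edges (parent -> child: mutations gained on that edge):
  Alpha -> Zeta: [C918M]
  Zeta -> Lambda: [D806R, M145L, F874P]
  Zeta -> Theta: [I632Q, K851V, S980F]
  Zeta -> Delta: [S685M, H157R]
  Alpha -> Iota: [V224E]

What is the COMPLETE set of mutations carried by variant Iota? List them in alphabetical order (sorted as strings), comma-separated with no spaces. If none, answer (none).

At Alpha: gained [] -> total []
At Iota: gained ['V224E'] -> total ['V224E']

Answer: V224E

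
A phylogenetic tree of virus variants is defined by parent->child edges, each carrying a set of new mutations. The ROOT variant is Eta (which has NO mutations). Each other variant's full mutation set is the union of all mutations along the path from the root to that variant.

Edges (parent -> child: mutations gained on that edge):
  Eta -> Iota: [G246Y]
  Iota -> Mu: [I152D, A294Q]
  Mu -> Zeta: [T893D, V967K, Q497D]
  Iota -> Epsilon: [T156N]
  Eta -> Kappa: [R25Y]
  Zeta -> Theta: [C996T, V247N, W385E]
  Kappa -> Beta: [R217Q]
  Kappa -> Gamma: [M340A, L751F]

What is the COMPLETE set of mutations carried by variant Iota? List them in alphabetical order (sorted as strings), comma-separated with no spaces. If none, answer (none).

Answer: G246Y

Derivation:
At Eta: gained [] -> total []
At Iota: gained ['G246Y'] -> total ['G246Y']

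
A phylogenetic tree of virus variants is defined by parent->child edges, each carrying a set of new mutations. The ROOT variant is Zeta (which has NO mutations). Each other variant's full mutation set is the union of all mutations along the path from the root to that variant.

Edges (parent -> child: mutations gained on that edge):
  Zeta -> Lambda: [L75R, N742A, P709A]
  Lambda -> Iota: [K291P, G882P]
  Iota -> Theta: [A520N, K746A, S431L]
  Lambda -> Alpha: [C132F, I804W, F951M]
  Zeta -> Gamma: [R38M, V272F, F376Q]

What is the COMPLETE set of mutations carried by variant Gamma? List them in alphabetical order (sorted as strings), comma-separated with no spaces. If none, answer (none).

At Zeta: gained [] -> total []
At Gamma: gained ['R38M', 'V272F', 'F376Q'] -> total ['F376Q', 'R38M', 'V272F']

Answer: F376Q,R38M,V272F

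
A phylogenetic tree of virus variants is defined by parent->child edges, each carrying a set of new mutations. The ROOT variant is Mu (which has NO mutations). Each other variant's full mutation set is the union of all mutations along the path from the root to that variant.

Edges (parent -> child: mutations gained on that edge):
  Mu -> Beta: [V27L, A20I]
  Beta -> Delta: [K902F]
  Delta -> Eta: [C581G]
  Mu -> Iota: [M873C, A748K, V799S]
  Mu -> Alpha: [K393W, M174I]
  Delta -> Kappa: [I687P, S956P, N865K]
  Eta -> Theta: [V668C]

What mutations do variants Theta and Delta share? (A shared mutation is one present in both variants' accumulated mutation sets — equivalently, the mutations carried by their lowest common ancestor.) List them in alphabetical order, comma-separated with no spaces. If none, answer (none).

Accumulating mutations along path to Theta:
  At Mu: gained [] -> total []
  At Beta: gained ['V27L', 'A20I'] -> total ['A20I', 'V27L']
  At Delta: gained ['K902F'] -> total ['A20I', 'K902F', 'V27L']
  At Eta: gained ['C581G'] -> total ['A20I', 'C581G', 'K902F', 'V27L']
  At Theta: gained ['V668C'] -> total ['A20I', 'C581G', 'K902F', 'V27L', 'V668C']
Mutations(Theta) = ['A20I', 'C581G', 'K902F', 'V27L', 'V668C']
Accumulating mutations along path to Delta:
  At Mu: gained [] -> total []
  At Beta: gained ['V27L', 'A20I'] -> total ['A20I', 'V27L']
  At Delta: gained ['K902F'] -> total ['A20I', 'K902F', 'V27L']
Mutations(Delta) = ['A20I', 'K902F', 'V27L']
Intersection: ['A20I', 'C581G', 'K902F', 'V27L', 'V668C'] ∩ ['A20I', 'K902F', 'V27L'] = ['A20I', 'K902F', 'V27L']

Answer: A20I,K902F,V27L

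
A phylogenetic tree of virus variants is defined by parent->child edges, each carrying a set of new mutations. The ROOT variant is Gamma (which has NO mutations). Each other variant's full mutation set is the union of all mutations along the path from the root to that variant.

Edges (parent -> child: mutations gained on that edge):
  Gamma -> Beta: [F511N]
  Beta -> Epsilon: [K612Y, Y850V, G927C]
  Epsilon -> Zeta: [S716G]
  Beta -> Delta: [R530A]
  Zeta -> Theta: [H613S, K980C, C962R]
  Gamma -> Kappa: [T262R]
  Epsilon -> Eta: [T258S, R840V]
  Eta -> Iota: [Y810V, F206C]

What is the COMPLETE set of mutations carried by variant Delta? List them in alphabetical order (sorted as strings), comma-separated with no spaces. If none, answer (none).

Answer: F511N,R530A

Derivation:
At Gamma: gained [] -> total []
At Beta: gained ['F511N'] -> total ['F511N']
At Delta: gained ['R530A'] -> total ['F511N', 'R530A']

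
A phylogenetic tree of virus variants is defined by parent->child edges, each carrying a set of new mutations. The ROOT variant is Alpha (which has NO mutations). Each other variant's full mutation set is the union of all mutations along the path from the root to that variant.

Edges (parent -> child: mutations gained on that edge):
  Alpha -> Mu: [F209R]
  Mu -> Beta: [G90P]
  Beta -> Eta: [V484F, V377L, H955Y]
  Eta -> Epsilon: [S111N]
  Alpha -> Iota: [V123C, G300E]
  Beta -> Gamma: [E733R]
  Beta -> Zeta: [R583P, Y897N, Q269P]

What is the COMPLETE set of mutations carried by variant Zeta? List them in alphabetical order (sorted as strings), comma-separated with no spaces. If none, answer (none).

Answer: F209R,G90P,Q269P,R583P,Y897N

Derivation:
At Alpha: gained [] -> total []
At Mu: gained ['F209R'] -> total ['F209R']
At Beta: gained ['G90P'] -> total ['F209R', 'G90P']
At Zeta: gained ['R583P', 'Y897N', 'Q269P'] -> total ['F209R', 'G90P', 'Q269P', 'R583P', 'Y897N']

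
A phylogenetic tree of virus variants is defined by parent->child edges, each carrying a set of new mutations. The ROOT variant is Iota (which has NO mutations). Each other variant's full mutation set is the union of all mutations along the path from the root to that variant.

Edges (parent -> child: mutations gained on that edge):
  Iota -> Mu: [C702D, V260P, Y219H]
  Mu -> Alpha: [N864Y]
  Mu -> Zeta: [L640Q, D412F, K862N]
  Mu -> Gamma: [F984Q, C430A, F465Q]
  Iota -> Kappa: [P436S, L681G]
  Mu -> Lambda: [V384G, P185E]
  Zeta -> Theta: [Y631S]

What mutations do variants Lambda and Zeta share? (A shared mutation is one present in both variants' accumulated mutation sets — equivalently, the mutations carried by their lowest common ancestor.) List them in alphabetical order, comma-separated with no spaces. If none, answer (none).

Accumulating mutations along path to Lambda:
  At Iota: gained [] -> total []
  At Mu: gained ['C702D', 'V260P', 'Y219H'] -> total ['C702D', 'V260P', 'Y219H']
  At Lambda: gained ['V384G', 'P185E'] -> total ['C702D', 'P185E', 'V260P', 'V384G', 'Y219H']
Mutations(Lambda) = ['C702D', 'P185E', 'V260P', 'V384G', 'Y219H']
Accumulating mutations along path to Zeta:
  At Iota: gained [] -> total []
  At Mu: gained ['C702D', 'V260P', 'Y219H'] -> total ['C702D', 'V260P', 'Y219H']
  At Zeta: gained ['L640Q', 'D412F', 'K862N'] -> total ['C702D', 'D412F', 'K862N', 'L640Q', 'V260P', 'Y219H']
Mutations(Zeta) = ['C702D', 'D412F', 'K862N', 'L640Q', 'V260P', 'Y219H']
Intersection: ['C702D', 'P185E', 'V260P', 'V384G', 'Y219H'] ∩ ['C702D', 'D412F', 'K862N', 'L640Q', 'V260P', 'Y219H'] = ['C702D', 'V260P', 'Y219H']

Answer: C702D,V260P,Y219H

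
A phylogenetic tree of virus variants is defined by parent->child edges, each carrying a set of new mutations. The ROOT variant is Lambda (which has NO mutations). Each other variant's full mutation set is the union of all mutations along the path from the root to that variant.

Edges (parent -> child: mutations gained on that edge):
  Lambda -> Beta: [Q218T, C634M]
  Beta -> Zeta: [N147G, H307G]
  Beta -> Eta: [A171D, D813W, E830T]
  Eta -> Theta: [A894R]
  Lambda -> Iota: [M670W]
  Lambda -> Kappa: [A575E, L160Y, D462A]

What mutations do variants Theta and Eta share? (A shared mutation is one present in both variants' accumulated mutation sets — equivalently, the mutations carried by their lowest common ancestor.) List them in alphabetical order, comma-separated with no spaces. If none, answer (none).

Accumulating mutations along path to Theta:
  At Lambda: gained [] -> total []
  At Beta: gained ['Q218T', 'C634M'] -> total ['C634M', 'Q218T']
  At Eta: gained ['A171D', 'D813W', 'E830T'] -> total ['A171D', 'C634M', 'D813W', 'E830T', 'Q218T']
  At Theta: gained ['A894R'] -> total ['A171D', 'A894R', 'C634M', 'D813W', 'E830T', 'Q218T']
Mutations(Theta) = ['A171D', 'A894R', 'C634M', 'D813W', 'E830T', 'Q218T']
Accumulating mutations along path to Eta:
  At Lambda: gained [] -> total []
  At Beta: gained ['Q218T', 'C634M'] -> total ['C634M', 'Q218T']
  At Eta: gained ['A171D', 'D813W', 'E830T'] -> total ['A171D', 'C634M', 'D813W', 'E830T', 'Q218T']
Mutations(Eta) = ['A171D', 'C634M', 'D813W', 'E830T', 'Q218T']
Intersection: ['A171D', 'A894R', 'C634M', 'D813W', 'E830T', 'Q218T'] ∩ ['A171D', 'C634M', 'D813W', 'E830T', 'Q218T'] = ['A171D', 'C634M', 'D813W', 'E830T', 'Q218T']

Answer: A171D,C634M,D813W,E830T,Q218T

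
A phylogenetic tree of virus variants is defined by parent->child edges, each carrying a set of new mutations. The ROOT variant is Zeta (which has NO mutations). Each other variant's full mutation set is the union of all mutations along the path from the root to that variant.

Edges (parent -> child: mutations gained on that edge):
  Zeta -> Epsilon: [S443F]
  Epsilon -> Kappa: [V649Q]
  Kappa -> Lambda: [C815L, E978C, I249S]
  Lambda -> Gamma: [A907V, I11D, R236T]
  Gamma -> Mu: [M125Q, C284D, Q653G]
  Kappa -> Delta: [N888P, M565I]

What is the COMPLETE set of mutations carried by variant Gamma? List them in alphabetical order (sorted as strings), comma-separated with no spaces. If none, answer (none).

Answer: A907V,C815L,E978C,I11D,I249S,R236T,S443F,V649Q

Derivation:
At Zeta: gained [] -> total []
At Epsilon: gained ['S443F'] -> total ['S443F']
At Kappa: gained ['V649Q'] -> total ['S443F', 'V649Q']
At Lambda: gained ['C815L', 'E978C', 'I249S'] -> total ['C815L', 'E978C', 'I249S', 'S443F', 'V649Q']
At Gamma: gained ['A907V', 'I11D', 'R236T'] -> total ['A907V', 'C815L', 'E978C', 'I11D', 'I249S', 'R236T', 'S443F', 'V649Q']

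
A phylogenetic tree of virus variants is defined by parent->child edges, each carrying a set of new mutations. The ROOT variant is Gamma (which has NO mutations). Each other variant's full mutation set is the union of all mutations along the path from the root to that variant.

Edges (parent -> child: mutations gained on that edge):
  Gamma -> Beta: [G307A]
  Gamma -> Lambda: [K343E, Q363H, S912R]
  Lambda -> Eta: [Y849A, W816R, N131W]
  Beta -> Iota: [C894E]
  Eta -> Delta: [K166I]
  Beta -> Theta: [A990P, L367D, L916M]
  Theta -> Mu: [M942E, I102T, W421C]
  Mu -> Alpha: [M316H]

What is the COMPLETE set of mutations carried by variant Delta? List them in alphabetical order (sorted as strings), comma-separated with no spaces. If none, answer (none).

Answer: K166I,K343E,N131W,Q363H,S912R,W816R,Y849A

Derivation:
At Gamma: gained [] -> total []
At Lambda: gained ['K343E', 'Q363H', 'S912R'] -> total ['K343E', 'Q363H', 'S912R']
At Eta: gained ['Y849A', 'W816R', 'N131W'] -> total ['K343E', 'N131W', 'Q363H', 'S912R', 'W816R', 'Y849A']
At Delta: gained ['K166I'] -> total ['K166I', 'K343E', 'N131W', 'Q363H', 'S912R', 'W816R', 'Y849A']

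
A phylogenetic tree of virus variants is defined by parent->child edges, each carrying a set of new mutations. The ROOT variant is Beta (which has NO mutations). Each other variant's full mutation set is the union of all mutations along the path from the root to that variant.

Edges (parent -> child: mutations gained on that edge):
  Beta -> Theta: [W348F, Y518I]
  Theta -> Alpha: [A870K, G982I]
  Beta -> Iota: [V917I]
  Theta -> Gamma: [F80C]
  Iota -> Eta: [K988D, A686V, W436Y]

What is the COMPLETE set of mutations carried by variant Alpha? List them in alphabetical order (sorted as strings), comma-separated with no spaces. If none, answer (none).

Answer: A870K,G982I,W348F,Y518I

Derivation:
At Beta: gained [] -> total []
At Theta: gained ['W348F', 'Y518I'] -> total ['W348F', 'Y518I']
At Alpha: gained ['A870K', 'G982I'] -> total ['A870K', 'G982I', 'W348F', 'Y518I']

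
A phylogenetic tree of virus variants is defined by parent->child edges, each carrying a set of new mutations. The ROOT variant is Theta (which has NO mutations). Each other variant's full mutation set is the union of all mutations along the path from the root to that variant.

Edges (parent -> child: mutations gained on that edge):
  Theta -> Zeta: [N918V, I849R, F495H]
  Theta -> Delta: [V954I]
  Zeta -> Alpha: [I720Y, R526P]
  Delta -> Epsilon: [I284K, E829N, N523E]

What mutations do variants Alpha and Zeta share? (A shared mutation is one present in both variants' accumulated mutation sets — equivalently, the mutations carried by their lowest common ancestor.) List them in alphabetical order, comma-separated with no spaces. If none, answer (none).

Answer: F495H,I849R,N918V

Derivation:
Accumulating mutations along path to Alpha:
  At Theta: gained [] -> total []
  At Zeta: gained ['N918V', 'I849R', 'F495H'] -> total ['F495H', 'I849R', 'N918V']
  At Alpha: gained ['I720Y', 'R526P'] -> total ['F495H', 'I720Y', 'I849R', 'N918V', 'R526P']
Mutations(Alpha) = ['F495H', 'I720Y', 'I849R', 'N918V', 'R526P']
Accumulating mutations along path to Zeta:
  At Theta: gained [] -> total []
  At Zeta: gained ['N918V', 'I849R', 'F495H'] -> total ['F495H', 'I849R', 'N918V']
Mutations(Zeta) = ['F495H', 'I849R', 'N918V']
Intersection: ['F495H', 'I720Y', 'I849R', 'N918V', 'R526P'] ∩ ['F495H', 'I849R', 'N918V'] = ['F495H', 'I849R', 'N918V']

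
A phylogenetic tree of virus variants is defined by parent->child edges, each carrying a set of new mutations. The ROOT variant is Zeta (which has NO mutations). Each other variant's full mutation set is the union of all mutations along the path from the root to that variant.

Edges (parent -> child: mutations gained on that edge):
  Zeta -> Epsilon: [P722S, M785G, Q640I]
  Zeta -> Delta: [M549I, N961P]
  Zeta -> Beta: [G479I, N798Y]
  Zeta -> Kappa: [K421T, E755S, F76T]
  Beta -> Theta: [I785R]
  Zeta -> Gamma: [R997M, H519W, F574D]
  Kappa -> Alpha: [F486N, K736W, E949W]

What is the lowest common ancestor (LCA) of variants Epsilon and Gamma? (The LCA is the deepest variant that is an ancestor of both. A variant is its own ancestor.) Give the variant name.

Path from root to Epsilon: Zeta -> Epsilon
  ancestors of Epsilon: {Zeta, Epsilon}
Path from root to Gamma: Zeta -> Gamma
  ancestors of Gamma: {Zeta, Gamma}
Common ancestors: {Zeta}
Walk up from Gamma: Gamma (not in ancestors of Epsilon), Zeta (in ancestors of Epsilon)
Deepest common ancestor (LCA) = Zeta

Answer: Zeta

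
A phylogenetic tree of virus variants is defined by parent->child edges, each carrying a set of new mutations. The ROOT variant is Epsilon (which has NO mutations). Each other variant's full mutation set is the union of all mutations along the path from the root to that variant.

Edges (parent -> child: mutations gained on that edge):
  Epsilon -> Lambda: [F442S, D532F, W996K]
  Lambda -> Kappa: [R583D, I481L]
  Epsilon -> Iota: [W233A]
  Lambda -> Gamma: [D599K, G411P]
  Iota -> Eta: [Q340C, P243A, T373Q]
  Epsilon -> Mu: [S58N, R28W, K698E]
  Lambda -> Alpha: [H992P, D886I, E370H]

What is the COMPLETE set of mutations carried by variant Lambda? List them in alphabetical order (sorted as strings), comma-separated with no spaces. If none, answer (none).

Answer: D532F,F442S,W996K

Derivation:
At Epsilon: gained [] -> total []
At Lambda: gained ['F442S', 'D532F', 'W996K'] -> total ['D532F', 'F442S', 'W996K']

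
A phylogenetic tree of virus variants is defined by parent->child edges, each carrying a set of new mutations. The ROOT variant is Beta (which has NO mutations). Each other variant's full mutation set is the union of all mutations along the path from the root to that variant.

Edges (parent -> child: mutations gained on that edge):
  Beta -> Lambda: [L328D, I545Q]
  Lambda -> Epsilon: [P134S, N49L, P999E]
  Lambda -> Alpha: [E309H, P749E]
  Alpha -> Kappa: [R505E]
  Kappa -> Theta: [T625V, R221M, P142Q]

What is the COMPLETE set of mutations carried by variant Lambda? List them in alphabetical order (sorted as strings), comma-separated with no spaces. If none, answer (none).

Answer: I545Q,L328D

Derivation:
At Beta: gained [] -> total []
At Lambda: gained ['L328D', 'I545Q'] -> total ['I545Q', 'L328D']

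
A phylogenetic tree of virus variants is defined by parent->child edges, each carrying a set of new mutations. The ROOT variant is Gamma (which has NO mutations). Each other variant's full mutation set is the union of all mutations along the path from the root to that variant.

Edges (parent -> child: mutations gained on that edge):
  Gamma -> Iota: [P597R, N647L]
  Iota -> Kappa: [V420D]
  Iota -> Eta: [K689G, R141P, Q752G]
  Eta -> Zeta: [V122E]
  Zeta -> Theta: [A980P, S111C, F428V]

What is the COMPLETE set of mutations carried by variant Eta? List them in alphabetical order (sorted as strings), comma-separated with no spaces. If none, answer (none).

At Gamma: gained [] -> total []
At Iota: gained ['P597R', 'N647L'] -> total ['N647L', 'P597R']
At Eta: gained ['K689G', 'R141P', 'Q752G'] -> total ['K689G', 'N647L', 'P597R', 'Q752G', 'R141P']

Answer: K689G,N647L,P597R,Q752G,R141P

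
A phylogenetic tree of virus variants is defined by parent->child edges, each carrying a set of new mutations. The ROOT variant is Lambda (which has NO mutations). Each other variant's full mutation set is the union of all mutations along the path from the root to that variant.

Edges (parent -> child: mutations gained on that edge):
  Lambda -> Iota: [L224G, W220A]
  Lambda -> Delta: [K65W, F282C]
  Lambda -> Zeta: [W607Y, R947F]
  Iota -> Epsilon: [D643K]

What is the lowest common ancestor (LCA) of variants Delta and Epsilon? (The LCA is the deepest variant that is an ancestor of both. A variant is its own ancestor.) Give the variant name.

Answer: Lambda

Derivation:
Path from root to Delta: Lambda -> Delta
  ancestors of Delta: {Lambda, Delta}
Path from root to Epsilon: Lambda -> Iota -> Epsilon
  ancestors of Epsilon: {Lambda, Iota, Epsilon}
Common ancestors: {Lambda}
Walk up from Epsilon: Epsilon (not in ancestors of Delta), Iota (not in ancestors of Delta), Lambda (in ancestors of Delta)
Deepest common ancestor (LCA) = Lambda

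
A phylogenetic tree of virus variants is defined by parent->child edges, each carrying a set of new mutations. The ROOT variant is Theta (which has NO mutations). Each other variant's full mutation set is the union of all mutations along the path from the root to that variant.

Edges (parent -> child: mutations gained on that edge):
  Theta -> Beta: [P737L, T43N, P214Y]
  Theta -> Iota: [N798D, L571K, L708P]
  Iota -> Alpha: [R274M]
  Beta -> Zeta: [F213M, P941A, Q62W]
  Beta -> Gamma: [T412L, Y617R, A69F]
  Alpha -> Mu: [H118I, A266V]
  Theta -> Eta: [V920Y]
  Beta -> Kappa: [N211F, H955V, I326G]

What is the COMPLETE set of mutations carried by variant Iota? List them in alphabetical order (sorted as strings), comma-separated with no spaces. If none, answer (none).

At Theta: gained [] -> total []
At Iota: gained ['N798D', 'L571K', 'L708P'] -> total ['L571K', 'L708P', 'N798D']

Answer: L571K,L708P,N798D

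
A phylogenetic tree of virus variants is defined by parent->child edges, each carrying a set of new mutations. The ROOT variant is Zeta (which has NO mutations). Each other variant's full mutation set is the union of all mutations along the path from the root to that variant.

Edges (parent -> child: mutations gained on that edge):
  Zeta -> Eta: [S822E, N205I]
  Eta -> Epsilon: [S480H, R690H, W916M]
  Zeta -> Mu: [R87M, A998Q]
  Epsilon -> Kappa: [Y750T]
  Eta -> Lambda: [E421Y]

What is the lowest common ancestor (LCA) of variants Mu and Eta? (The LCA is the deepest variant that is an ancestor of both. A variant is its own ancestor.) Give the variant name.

Path from root to Mu: Zeta -> Mu
  ancestors of Mu: {Zeta, Mu}
Path from root to Eta: Zeta -> Eta
  ancestors of Eta: {Zeta, Eta}
Common ancestors: {Zeta}
Walk up from Eta: Eta (not in ancestors of Mu), Zeta (in ancestors of Mu)
Deepest common ancestor (LCA) = Zeta

Answer: Zeta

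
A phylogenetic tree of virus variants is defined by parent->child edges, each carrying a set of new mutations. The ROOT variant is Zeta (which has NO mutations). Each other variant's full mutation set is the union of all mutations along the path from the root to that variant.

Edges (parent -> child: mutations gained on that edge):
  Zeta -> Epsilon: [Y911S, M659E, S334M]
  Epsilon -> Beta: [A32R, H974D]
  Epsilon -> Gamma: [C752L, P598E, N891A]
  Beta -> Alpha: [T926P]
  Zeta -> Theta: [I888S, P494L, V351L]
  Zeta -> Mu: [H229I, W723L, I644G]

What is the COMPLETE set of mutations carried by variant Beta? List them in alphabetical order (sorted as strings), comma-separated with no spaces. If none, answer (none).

Answer: A32R,H974D,M659E,S334M,Y911S

Derivation:
At Zeta: gained [] -> total []
At Epsilon: gained ['Y911S', 'M659E', 'S334M'] -> total ['M659E', 'S334M', 'Y911S']
At Beta: gained ['A32R', 'H974D'] -> total ['A32R', 'H974D', 'M659E', 'S334M', 'Y911S']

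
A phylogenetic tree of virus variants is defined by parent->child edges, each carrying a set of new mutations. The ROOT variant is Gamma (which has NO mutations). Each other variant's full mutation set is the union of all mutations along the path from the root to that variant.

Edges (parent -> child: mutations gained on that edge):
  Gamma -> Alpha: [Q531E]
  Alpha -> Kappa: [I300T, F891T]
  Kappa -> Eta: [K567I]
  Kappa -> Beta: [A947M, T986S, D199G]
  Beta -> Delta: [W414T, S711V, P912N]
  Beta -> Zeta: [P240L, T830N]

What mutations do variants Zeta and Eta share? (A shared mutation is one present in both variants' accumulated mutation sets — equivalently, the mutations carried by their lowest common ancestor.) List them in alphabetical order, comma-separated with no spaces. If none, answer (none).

Accumulating mutations along path to Zeta:
  At Gamma: gained [] -> total []
  At Alpha: gained ['Q531E'] -> total ['Q531E']
  At Kappa: gained ['I300T', 'F891T'] -> total ['F891T', 'I300T', 'Q531E']
  At Beta: gained ['A947M', 'T986S', 'D199G'] -> total ['A947M', 'D199G', 'F891T', 'I300T', 'Q531E', 'T986S']
  At Zeta: gained ['P240L', 'T830N'] -> total ['A947M', 'D199G', 'F891T', 'I300T', 'P240L', 'Q531E', 'T830N', 'T986S']
Mutations(Zeta) = ['A947M', 'D199G', 'F891T', 'I300T', 'P240L', 'Q531E', 'T830N', 'T986S']
Accumulating mutations along path to Eta:
  At Gamma: gained [] -> total []
  At Alpha: gained ['Q531E'] -> total ['Q531E']
  At Kappa: gained ['I300T', 'F891T'] -> total ['F891T', 'I300T', 'Q531E']
  At Eta: gained ['K567I'] -> total ['F891T', 'I300T', 'K567I', 'Q531E']
Mutations(Eta) = ['F891T', 'I300T', 'K567I', 'Q531E']
Intersection: ['A947M', 'D199G', 'F891T', 'I300T', 'P240L', 'Q531E', 'T830N', 'T986S'] ∩ ['F891T', 'I300T', 'K567I', 'Q531E'] = ['F891T', 'I300T', 'Q531E']

Answer: F891T,I300T,Q531E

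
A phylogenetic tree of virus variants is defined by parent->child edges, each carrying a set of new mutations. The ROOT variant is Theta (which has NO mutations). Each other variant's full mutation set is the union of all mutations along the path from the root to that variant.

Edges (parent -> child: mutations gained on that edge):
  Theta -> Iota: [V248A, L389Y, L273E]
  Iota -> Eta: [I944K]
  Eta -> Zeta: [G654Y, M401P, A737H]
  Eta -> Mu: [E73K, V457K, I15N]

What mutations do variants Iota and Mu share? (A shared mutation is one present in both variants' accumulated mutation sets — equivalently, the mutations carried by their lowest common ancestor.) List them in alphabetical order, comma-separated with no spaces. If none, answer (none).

Accumulating mutations along path to Iota:
  At Theta: gained [] -> total []
  At Iota: gained ['V248A', 'L389Y', 'L273E'] -> total ['L273E', 'L389Y', 'V248A']
Mutations(Iota) = ['L273E', 'L389Y', 'V248A']
Accumulating mutations along path to Mu:
  At Theta: gained [] -> total []
  At Iota: gained ['V248A', 'L389Y', 'L273E'] -> total ['L273E', 'L389Y', 'V248A']
  At Eta: gained ['I944K'] -> total ['I944K', 'L273E', 'L389Y', 'V248A']
  At Mu: gained ['E73K', 'V457K', 'I15N'] -> total ['E73K', 'I15N', 'I944K', 'L273E', 'L389Y', 'V248A', 'V457K']
Mutations(Mu) = ['E73K', 'I15N', 'I944K', 'L273E', 'L389Y', 'V248A', 'V457K']
Intersection: ['L273E', 'L389Y', 'V248A'] ∩ ['E73K', 'I15N', 'I944K', 'L273E', 'L389Y', 'V248A', 'V457K'] = ['L273E', 'L389Y', 'V248A']

Answer: L273E,L389Y,V248A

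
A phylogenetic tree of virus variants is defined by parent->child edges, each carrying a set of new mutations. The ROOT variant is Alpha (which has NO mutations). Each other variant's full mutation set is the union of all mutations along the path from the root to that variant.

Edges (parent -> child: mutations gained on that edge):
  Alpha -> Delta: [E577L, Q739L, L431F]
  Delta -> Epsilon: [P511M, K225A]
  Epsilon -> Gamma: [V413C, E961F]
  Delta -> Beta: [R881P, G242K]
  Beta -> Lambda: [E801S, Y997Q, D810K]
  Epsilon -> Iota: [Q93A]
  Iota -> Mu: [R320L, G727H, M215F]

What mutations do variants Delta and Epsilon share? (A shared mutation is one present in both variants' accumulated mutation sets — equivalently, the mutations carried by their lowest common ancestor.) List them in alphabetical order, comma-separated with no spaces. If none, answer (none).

Answer: E577L,L431F,Q739L

Derivation:
Accumulating mutations along path to Delta:
  At Alpha: gained [] -> total []
  At Delta: gained ['E577L', 'Q739L', 'L431F'] -> total ['E577L', 'L431F', 'Q739L']
Mutations(Delta) = ['E577L', 'L431F', 'Q739L']
Accumulating mutations along path to Epsilon:
  At Alpha: gained [] -> total []
  At Delta: gained ['E577L', 'Q739L', 'L431F'] -> total ['E577L', 'L431F', 'Q739L']
  At Epsilon: gained ['P511M', 'K225A'] -> total ['E577L', 'K225A', 'L431F', 'P511M', 'Q739L']
Mutations(Epsilon) = ['E577L', 'K225A', 'L431F', 'P511M', 'Q739L']
Intersection: ['E577L', 'L431F', 'Q739L'] ∩ ['E577L', 'K225A', 'L431F', 'P511M', 'Q739L'] = ['E577L', 'L431F', 'Q739L']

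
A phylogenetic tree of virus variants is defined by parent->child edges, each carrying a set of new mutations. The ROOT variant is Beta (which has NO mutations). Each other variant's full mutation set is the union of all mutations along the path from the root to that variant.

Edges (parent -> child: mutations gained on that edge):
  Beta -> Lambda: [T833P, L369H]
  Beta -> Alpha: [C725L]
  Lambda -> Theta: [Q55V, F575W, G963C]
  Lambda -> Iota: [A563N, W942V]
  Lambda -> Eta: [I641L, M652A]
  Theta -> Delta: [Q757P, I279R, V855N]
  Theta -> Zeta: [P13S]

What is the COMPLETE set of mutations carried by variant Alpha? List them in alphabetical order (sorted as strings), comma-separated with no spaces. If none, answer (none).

At Beta: gained [] -> total []
At Alpha: gained ['C725L'] -> total ['C725L']

Answer: C725L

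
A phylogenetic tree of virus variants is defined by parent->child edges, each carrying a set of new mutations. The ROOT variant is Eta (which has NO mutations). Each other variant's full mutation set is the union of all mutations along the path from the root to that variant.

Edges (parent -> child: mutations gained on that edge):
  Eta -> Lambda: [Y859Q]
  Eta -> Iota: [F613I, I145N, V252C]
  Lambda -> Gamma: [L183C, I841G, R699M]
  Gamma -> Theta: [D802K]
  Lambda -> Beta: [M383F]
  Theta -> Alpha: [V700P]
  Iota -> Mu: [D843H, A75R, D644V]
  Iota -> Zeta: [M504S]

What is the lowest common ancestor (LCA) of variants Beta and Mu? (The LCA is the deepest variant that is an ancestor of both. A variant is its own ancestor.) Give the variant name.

Answer: Eta

Derivation:
Path from root to Beta: Eta -> Lambda -> Beta
  ancestors of Beta: {Eta, Lambda, Beta}
Path from root to Mu: Eta -> Iota -> Mu
  ancestors of Mu: {Eta, Iota, Mu}
Common ancestors: {Eta}
Walk up from Mu: Mu (not in ancestors of Beta), Iota (not in ancestors of Beta), Eta (in ancestors of Beta)
Deepest common ancestor (LCA) = Eta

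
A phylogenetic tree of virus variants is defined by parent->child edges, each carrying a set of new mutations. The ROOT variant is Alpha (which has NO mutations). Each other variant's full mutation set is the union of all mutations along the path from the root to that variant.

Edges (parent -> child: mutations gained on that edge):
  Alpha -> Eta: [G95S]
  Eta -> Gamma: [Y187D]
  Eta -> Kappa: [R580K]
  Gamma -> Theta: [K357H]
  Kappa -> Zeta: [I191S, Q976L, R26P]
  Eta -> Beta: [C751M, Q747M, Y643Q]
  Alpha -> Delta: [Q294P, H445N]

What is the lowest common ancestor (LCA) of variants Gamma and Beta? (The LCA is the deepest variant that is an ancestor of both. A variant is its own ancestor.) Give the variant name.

Path from root to Gamma: Alpha -> Eta -> Gamma
  ancestors of Gamma: {Alpha, Eta, Gamma}
Path from root to Beta: Alpha -> Eta -> Beta
  ancestors of Beta: {Alpha, Eta, Beta}
Common ancestors: {Alpha, Eta}
Walk up from Beta: Beta (not in ancestors of Gamma), Eta (in ancestors of Gamma), Alpha (in ancestors of Gamma)
Deepest common ancestor (LCA) = Eta

Answer: Eta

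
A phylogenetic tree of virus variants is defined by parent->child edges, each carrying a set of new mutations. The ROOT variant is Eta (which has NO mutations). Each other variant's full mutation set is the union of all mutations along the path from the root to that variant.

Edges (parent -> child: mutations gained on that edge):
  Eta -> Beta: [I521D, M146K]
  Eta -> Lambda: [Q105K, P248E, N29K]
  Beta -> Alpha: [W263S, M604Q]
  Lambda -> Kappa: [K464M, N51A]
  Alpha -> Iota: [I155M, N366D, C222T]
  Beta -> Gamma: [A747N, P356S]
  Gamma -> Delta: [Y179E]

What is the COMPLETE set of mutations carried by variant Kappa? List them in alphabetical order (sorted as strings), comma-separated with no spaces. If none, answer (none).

At Eta: gained [] -> total []
At Lambda: gained ['Q105K', 'P248E', 'N29K'] -> total ['N29K', 'P248E', 'Q105K']
At Kappa: gained ['K464M', 'N51A'] -> total ['K464M', 'N29K', 'N51A', 'P248E', 'Q105K']

Answer: K464M,N29K,N51A,P248E,Q105K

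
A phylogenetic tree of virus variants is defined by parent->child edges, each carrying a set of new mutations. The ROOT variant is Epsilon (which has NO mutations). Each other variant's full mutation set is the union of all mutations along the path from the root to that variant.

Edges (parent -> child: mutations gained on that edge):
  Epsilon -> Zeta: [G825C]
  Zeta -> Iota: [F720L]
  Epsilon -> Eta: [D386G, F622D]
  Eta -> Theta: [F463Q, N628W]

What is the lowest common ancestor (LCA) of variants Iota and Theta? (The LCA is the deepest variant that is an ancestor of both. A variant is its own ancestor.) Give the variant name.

Path from root to Iota: Epsilon -> Zeta -> Iota
  ancestors of Iota: {Epsilon, Zeta, Iota}
Path from root to Theta: Epsilon -> Eta -> Theta
  ancestors of Theta: {Epsilon, Eta, Theta}
Common ancestors: {Epsilon}
Walk up from Theta: Theta (not in ancestors of Iota), Eta (not in ancestors of Iota), Epsilon (in ancestors of Iota)
Deepest common ancestor (LCA) = Epsilon

Answer: Epsilon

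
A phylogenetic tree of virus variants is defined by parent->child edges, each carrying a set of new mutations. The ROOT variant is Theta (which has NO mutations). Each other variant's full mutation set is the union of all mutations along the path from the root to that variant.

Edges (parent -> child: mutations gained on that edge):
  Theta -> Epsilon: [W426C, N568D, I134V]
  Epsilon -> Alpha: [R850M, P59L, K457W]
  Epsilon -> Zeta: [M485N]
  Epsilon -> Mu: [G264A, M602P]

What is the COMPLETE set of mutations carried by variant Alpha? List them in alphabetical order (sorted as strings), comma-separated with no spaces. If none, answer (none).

At Theta: gained [] -> total []
At Epsilon: gained ['W426C', 'N568D', 'I134V'] -> total ['I134V', 'N568D', 'W426C']
At Alpha: gained ['R850M', 'P59L', 'K457W'] -> total ['I134V', 'K457W', 'N568D', 'P59L', 'R850M', 'W426C']

Answer: I134V,K457W,N568D,P59L,R850M,W426C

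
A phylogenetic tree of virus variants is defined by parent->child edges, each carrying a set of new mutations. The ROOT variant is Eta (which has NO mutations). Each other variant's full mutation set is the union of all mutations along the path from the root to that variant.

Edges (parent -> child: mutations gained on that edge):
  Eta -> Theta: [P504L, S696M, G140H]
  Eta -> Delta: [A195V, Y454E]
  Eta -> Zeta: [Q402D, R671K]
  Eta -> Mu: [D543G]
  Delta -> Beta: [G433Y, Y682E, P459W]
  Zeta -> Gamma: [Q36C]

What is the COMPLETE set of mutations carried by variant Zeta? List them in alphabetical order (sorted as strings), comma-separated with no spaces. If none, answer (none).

Answer: Q402D,R671K

Derivation:
At Eta: gained [] -> total []
At Zeta: gained ['Q402D', 'R671K'] -> total ['Q402D', 'R671K']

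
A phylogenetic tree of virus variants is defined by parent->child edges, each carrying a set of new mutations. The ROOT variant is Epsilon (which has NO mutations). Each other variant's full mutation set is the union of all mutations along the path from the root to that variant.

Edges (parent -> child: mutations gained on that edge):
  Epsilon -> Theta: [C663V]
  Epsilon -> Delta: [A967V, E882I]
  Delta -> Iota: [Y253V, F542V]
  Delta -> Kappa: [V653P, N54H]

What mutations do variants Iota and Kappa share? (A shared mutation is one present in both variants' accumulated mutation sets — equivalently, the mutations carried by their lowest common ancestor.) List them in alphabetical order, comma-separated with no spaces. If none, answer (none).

Accumulating mutations along path to Iota:
  At Epsilon: gained [] -> total []
  At Delta: gained ['A967V', 'E882I'] -> total ['A967V', 'E882I']
  At Iota: gained ['Y253V', 'F542V'] -> total ['A967V', 'E882I', 'F542V', 'Y253V']
Mutations(Iota) = ['A967V', 'E882I', 'F542V', 'Y253V']
Accumulating mutations along path to Kappa:
  At Epsilon: gained [] -> total []
  At Delta: gained ['A967V', 'E882I'] -> total ['A967V', 'E882I']
  At Kappa: gained ['V653P', 'N54H'] -> total ['A967V', 'E882I', 'N54H', 'V653P']
Mutations(Kappa) = ['A967V', 'E882I', 'N54H', 'V653P']
Intersection: ['A967V', 'E882I', 'F542V', 'Y253V'] ∩ ['A967V', 'E882I', 'N54H', 'V653P'] = ['A967V', 'E882I']

Answer: A967V,E882I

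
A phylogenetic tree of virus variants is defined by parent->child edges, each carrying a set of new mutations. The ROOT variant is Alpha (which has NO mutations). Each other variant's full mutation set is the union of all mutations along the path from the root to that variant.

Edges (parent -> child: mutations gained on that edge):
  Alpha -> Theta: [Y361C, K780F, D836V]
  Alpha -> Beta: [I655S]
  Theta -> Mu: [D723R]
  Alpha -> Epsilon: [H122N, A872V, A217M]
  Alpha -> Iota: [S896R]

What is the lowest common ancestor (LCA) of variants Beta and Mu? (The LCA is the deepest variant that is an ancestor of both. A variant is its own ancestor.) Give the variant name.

Answer: Alpha

Derivation:
Path from root to Beta: Alpha -> Beta
  ancestors of Beta: {Alpha, Beta}
Path from root to Mu: Alpha -> Theta -> Mu
  ancestors of Mu: {Alpha, Theta, Mu}
Common ancestors: {Alpha}
Walk up from Mu: Mu (not in ancestors of Beta), Theta (not in ancestors of Beta), Alpha (in ancestors of Beta)
Deepest common ancestor (LCA) = Alpha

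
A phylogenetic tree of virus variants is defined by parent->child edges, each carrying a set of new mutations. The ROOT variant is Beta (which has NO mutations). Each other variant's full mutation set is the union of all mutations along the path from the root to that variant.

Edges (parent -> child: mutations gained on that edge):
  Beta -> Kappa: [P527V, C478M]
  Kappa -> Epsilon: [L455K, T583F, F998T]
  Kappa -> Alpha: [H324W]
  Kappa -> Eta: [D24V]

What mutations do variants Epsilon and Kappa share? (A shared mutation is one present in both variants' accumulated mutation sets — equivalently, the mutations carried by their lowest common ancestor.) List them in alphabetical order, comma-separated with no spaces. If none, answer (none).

Accumulating mutations along path to Epsilon:
  At Beta: gained [] -> total []
  At Kappa: gained ['P527V', 'C478M'] -> total ['C478M', 'P527V']
  At Epsilon: gained ['L455K', 'T583F', 'F998T'] -> total ['C478M', 'F998T', 'L455K', 'P527V', 'T583F']
Mutations(Epsilon) = ['C478M', 'F998T', 'L455K', 'P527V', 'T583F']
Accumulating mutations along path to Kappa:
  At Beta: gained [] -> total []
  At Kappa: gained ['P527V', 'C478M'] -> total ['C478M', 'P527V']
Mutations(Kappa) = ['C478M', 'P527V']
Intersection: ['C478M', 'F998T', 'L455K', 'P527V', 'T583F'] ∩ ['C478M', 'P527V'] = ['C478M', 'P527V']

Answer: C478M,P527V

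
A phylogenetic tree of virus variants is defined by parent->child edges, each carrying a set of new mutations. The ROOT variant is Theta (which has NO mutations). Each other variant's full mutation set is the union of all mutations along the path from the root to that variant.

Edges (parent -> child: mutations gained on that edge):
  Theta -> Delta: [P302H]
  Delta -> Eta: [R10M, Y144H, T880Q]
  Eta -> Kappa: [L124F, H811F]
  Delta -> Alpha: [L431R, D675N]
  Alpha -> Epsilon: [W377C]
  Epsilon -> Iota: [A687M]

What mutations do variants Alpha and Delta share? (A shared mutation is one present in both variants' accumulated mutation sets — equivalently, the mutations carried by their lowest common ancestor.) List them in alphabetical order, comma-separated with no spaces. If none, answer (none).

Accumulating mutations along path to Alpha:
  At Theta: gained [] -> total []
  At Delta: gained ['P302H'] -> total ['P302H']
  At Alpha: gained ['L431R', 'D675N'] -> total ['D675N', 'L431R', 'P302H']
Mutations(Alpha) = ['D675N', 'L431R', 'P302H']
Accumulating mutations along path to Delta:
  At Theta: gained [] -> total []
  At Delta: gained ['P302H'] -> total ['P302H']
Mutations(Delta) = ['P302H']
Intersection: ['D675N', 'L431R', 'P302H'] ∩ ['P302H'] = ['P302H']

Answer: P302H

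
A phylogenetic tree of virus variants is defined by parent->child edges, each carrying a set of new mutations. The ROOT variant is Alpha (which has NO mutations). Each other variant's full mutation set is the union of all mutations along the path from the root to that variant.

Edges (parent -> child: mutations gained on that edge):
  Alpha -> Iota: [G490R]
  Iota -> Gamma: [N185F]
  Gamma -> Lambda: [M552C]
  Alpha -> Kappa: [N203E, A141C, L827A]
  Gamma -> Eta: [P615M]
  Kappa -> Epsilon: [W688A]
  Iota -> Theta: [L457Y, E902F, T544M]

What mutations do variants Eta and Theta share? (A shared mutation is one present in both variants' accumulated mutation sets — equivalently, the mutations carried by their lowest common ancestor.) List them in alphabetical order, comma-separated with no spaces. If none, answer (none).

Accumulating mutations along path to Eta:
  At Alpha: gained [] -> total []
  At Iota: gained ['G490R'] -> total ['G490R']
  At Gamma: gained ['N185F'] -> total ['G490R', 'N185F']
  At Eta: gained ['P615M'] -> total ['G490R', 'N185F', 'P615M']
Mutations(Eta) = ['G490R', 'N185F', 'P615M']
Accumulating mutations along path to Theta:
  At Alpha: gained [] -> total []
  At Iota: gained ['G490R'] -> total ['G490R']
  At Theta: gained ['L457Y', 'E902F', 'T544M'] -> total ['E902F', 'G490R', 'L457Y', 'T544M']
Mutations(Theta) = ['E902F', 'G490R', 'L457Y', 'T544M']
Intersection: ['G490R', 'N185F', 'P615M'] ∩ ['E902F', 'G490R', 'L457Y', 'T544M'] = ['G490R']

Answer: G490R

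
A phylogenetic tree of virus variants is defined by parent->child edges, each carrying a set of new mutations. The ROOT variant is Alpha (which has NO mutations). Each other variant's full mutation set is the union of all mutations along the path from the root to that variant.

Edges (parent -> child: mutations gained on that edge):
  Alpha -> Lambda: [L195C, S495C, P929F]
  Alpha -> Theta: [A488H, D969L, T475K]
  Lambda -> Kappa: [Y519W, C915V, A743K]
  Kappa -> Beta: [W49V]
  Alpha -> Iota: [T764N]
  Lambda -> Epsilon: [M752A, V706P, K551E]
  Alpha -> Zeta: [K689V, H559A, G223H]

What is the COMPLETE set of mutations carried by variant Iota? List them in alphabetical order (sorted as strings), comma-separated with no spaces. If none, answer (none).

Answer: T764N

Derivation:
At Alpha: gained [] -> total []
At Iota: gained ['T764N'] -> total ['T764N']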